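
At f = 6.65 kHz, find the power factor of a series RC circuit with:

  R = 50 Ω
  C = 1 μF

Step 1 — Angular frequency: ω = 2π·f = 2π·6650 = 4.178e+04 rad/s.
Step 2 — Component impedances:
  R: Z = R = 50 Ω
  C: Z = 1/(jωC) = -j/(ω·C) = 0 - j23.93 Ω
Step 3 — Series combination: Z_total = R + C = 50 - j23.93 Ω = 55.43∠-25.6° Ω.
Step 4 — Power factor: PF = cos(φ) = Re(Z)/|Z| = 50/55.43 = 0.902.
Step 5 — Type: Im(Z) = -23.93 ⇒ leading (phase φ = -25.6°).

PF = 0.902 (leading, φ = -25.6°)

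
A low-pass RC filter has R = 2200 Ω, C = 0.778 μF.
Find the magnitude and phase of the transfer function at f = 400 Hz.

Step 1 — Angular frequency: ω = 2π·400 = 2513 rad/s.
Step 2 — Transfer function: H(jω) = 1/(1 + jωRC).
Step 3 — Denominator: 1 + jωRC = 1 + j·2513·2200·7.78e-07 = 1 + j4.302.
Step 4 — H = 0.05127 - j0.2205.
Step 5 — Magnitude: |H| = 0.2264 (-12.9 dB); phase: φ = -76.9°.

|H| = 0.2264 (-12.9 dB), φ = -76.9°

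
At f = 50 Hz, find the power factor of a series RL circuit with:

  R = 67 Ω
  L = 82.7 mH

Step 1 — Angular frequency: ω = 2π·f = 2π·50 = 314.2 rad/s.
Step 2 — Component impedances:
  R: Z = R = 67 Ω
  L: Z = jωL = j·314.2·0.0827 = 0 + j25.98 Ω
Step 3 — Series combination: Z_total = R + L = 67 + j25.98 Ω = 71.86∠21.2° Ω.
Step 4 — Power factor: PF = cos(φ) = Re(Z)/|Z| = 67/71.86 = 0.9324.
Step 5 — Type: Im(Z) = 25.98 ⇒ lagging (phase φ = 21.2°).

PF = 0.9324 (lagging, φ = 21.2°)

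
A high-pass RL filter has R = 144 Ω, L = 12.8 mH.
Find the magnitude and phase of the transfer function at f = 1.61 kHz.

Step 1 — Angular frequency: ω = 2π·1610 = 1.012e+04 rad/s.
Step 2 — Transfer function: H(jω) = jωL/(R + jωL).
Step 3 — Numerator jωL = j·129.5; denominator R + jωL = 144 + j129.5.
Step 4 — H = 0.4471 + j0.4972.
Step 5 — Magnitude: |H| = 0.6686 (-3.5 dB); phase: φ = 48.0°.

|H| = 0.6686 (-3.5 dB), φ = 48.0°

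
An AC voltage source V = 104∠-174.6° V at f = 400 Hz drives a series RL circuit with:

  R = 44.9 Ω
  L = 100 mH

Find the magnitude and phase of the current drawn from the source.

Step 1 — Angular frequency: ω = 2π·f = 2π·400 = 2513 rad/s.
Step 2 — Component impedances:
  R: Z = R = 44.9 Ω
  L: Z = jωL = j·2513·0.1 = 0 + j251.3 Ω
Step 3 — Series combination: Z_total = R + L = 44.9 + j251.3 Ω = 255.3∠79.9° Ω.
Step 4 — Source phasor: V = 104∠-174.6° V = -103.5 - j9.787 V.
Step 5 — Ohm's law: I = V / Z_total = (-103.5 - j9.787) / (44.9 + j251.3) = -0.1091 + j0.3925 A.
Step 6 — Convert to polar: |I| = 0.4074 A, ∠I = 105.5°.

I = 0.4074∠105.5° A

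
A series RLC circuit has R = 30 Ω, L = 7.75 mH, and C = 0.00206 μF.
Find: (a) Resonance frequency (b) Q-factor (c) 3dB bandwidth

Step 1 — Resonance: ω₀ = 1/√(LC) = 1/√(0.00775·2.06e-09) = 2.503e+05 rad/s.
Step 2 — f₀ = ω₀/(2π) = 3.983e+04 Hz.
Step 3 — Series Q: Q = ω₀L/R = 2.503e+05·0.00775/30 = 64.65.
Step 4 — Bandwidth: Δω = ω₀/Q = 3871 rad/s; BW = Δω/(2π) = 616.1 Hz.

(a) f₀ = 3.983e+04 Hz  (b) Q = 64.65  (c) BW = 616.1 Hz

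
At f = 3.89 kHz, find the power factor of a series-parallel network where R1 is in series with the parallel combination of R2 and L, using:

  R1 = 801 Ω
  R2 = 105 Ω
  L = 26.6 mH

Step 1 — Angular frequency: ω = 2π·f = 2π·3890 = 2.444e+04 rad/s.
Step 2 — Component impedances:
  R1: Z = R = 801 Ω
  R2: Z = R = 105 Ω
  L: Z = jωL = j·2.444e+04·0.0266 = 0 + j650.1 Ω
Step 3 — Parallel branch: R2 || L = 1/(1/R2 + 1/L) = 102.3 + j16.53 Ω.
Step 4 — Series with R1: Z_total = R1 + (R2 || L) = 903.3 + j16.53 Ω = 903.5∠1.0° Ω.
Step 5 — Power factor: PF = cos(φ) = Re(Z)/|Z| = 903.3/903.5 = 0.9998.
Step 6 — Type: Im(Z) = 16.53 ⇒ lagging (phase φ = 1.0°).

PF = 0.9998 (lagging, φ = 1.0°)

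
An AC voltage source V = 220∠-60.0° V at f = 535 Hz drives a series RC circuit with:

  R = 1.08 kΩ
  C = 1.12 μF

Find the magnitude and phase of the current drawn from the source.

Step 1 — Angular frequency: ω = 2π·f = 2π·535 = 3362 rad/s.
Step 2 — Component impedances:
  R: Z = R = 1080 Ω
  C: Z = 1/(jωC) = -j/(ω·C) = 0 - j265.6 Ω
Step 3 — Series combination: Z_total = R + C = 1080 - j265.6 Ω = 1112∠-13.8° Ω.
Step 4 — Source phasor: V = 220∠-60.0° V = 110 - j190.5 V.
Step 5 — Ohm's law: I = V / Z_total = (110 - j190.5) / (1080 - j265.6) = 0.137 - j0.1427 A.
Step 6 — Convert to polar: |I| = 0.1978 A, ∠I = -46.2°.

I = 0.1978∠-46.2° A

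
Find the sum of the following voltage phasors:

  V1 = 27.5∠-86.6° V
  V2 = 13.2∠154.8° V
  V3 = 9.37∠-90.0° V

Step 1 — Convert each phasor to rectangular form:
  V1 = 27.5·(cos(-86.6°) + j·sin(-86.6°)) = 1.631 - j27.45 V
  V2 = 13.2·(cos(154.8°) + j·sin(154.8°)) = -11.94 + j5.62 V
  V3 = 9.37·(cos(-90.0°) + j·sin(-90.0°)) = 0 - j9.37 V
Step 2 — Sum components: V_total = -10.31 - j31.2 V.
Step 3 — Convert to polar: |V_total| = 32.86 V, ∠V_total = -108.3°.

V_total = 32.86∠-108.3° V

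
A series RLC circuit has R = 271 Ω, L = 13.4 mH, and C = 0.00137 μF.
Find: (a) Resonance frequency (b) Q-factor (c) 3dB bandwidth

Step 1 — Resonance condition Im(Z)=0 gives ω₀ = 1/√(LC).
Step 2 — ω₀ = 1/√(0.0134·1.37e-09) = 2.334e+05 rad/s.
Step 3 — f₀ = ω₀/(2π) = 3.715e+04 Hz.
Step 4 — Series Q: Q = ω₀L/R = 2.334e+05·0.0134/271 = 11.54.
Step 5 — 3dB bandwidth: Δω = ω₀/Q = 2.022e+04 rad/s; BW = Δω/(2π) = 3219 Hz.

(a) f₀ = 3.715e+04 Hz  (b) Q = 11.54  (c) BW = 3219 Hz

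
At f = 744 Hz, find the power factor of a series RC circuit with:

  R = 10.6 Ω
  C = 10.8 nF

Step 1 — Angular frequency: ω = 2π·f = 2π·744 = 4675 rad/s.
Step 2 — Component impedances:
  R: Z = R = 10.6 Ω
  C: Z = 1/(jωC) = -j/(ω·C) = 0 - j1.981e+04 Ω
Step 3 — Series combination: Z_total = R + C = 10.6 - j1.981e+04 Ω = 1.981e+04∠-90.0° Ω.
Step 4 — Power factor: PF = cos(φ) = Re(Z)/|Z| = 10.6/19807 = 0.0005352.
Step 5 — Type: Im(Z) = -1.981e+04 ⇒ leading (phase φ = -90.0°).

PF = 0.0005352 (leading, φ = -90.0°)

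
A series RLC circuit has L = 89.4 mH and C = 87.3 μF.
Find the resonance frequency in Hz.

Step 1 — Resonance condition Im(Z)=0 gives ω₀ = 1/√(LC).
Step 2 — ω₀ = 1/√(0.0894·8.73e-05) = 358 rad/s.
Step 3 — f₀ = ω₀/(2π) = 56.97 Hz.

f₀ = 56.97 Hz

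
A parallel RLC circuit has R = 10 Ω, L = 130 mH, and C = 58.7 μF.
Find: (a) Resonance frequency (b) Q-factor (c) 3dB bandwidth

Step 1 — Resonance: ω₀ = 1/√(LC) = 1/√(0.13·5.87e-05) = 362 rad/s.
Step 2 — f₀ = ω₀/(2π) = 57.61 Hz.
Step 3 — Parallel Q: Q = R/(ω₀L) = 10/(362·0.13) = 0.2125.
Step 4 — Bandwidth: Δω = ω₀/Q = 1704 rad/s; BW = Δω/(2π) = 271.1 Hz.

(a) f₀ = 57.61 Hz  (b) Q = 0.2125  (c) BW = 271.1 Hz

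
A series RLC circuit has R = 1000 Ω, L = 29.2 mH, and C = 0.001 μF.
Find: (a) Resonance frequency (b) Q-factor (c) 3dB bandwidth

Step 1 — Resonance: ω₀ = 1/√(LC) = 1/√(0.0292·1e-09) = 1.851e+05 rad/s.
Step 2 — f₀ = ω₀/(2π) = 2.945e+04 Hz.
Step 3 — Series Q: Q = ω₀L/R = 1.851e+05·0.0292/1000 = 5.404.
Step 4 — Bandwidth: Δω = ω₀/Q = 3.425e+04 rad/s; BW = Δω/(2π) = 5451 Hz.

(a) f₀ = 2.945e+04 Hz  (b) Q = 5.404  (c) BW = 5451 Hz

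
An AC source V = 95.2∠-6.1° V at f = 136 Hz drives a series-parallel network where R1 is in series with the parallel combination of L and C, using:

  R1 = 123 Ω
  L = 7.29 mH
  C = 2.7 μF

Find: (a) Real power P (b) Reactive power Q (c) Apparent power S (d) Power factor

Step 1 — Angular frequency: ω = 2π·f = 2π·136 = 854.5 rad/s.
Step 2 — Component impedances:
  R1: Z = R = 123 Ω
  L: Z = jωL = j·854.5·0.00729 = 0 + j6.229 Ω
  C: Z = 1/(jωC) = -j/(ω·C) = 0 - j433.4 Ω
Step 3 — Parallel branch: L || C = 1/(1/L + 1/C) = 0 + j6.32 Ω.
Step 4 — Series with R1: Z_total = R1 + (L || C) = 123 + j6.32 Ω = 123.2∠2.9° Ω.
Step 5 — Source phasor: V = 95.2∠-6.1° V = 94.66 - j10.12 V.
Step 6 — Current: I = V / Z = 0.7634 - j0.1215 A = 0.773∠-9.0° A.
Step 7 — Complex power: S = V·I* = 73.49 + j3.776 VA.
Step 8 — Real power: P = Re(S) = 73.49 W.
Step 9 — Reactive power: Q = Im(S) = 3.776 VAR.
Step 10 — Apparent power: |S| = 73.59 VA.
Step 11 — Power factor: PF = P/|S| = 0.9987 (lagging).

(a) P = 73.49 W  (b) Q = 3.776 VAR  (c) S = 73.59 VA  (d) PF = 0.9987 (lagging)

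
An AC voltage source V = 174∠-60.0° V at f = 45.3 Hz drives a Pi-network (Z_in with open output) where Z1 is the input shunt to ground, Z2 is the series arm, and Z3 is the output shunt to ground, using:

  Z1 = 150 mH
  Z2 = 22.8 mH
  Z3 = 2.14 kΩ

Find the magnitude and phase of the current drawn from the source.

Step 1 — Angular frequency: ω = 2π·f = 2π·45.3 = 284.6 rad/s.
Step 2 — Component impedances:
  Z1: Z = jωL = j·284.6·0.15 = 0 + j42.69 Ω
  Z2: Z = jωL = j·284.6·0.0228 = 0 + j6.49 Ω
  Z3: Z = R = 2140 Ω
Step 3 — With open output, the series arm Z2 and the output shunt Z3 appear in series to ground: Z2 + Z3 = 2140 + j6.49 Ω.
Step 4 — Parallel with input shunt Z1: Z_in = Z1 || (Z2 + Z3) = 0.8513 + j42.67 Ω = 42.68∠88.9° Ω.
Step 5 — Source phasor: V = 174∠-60.0° V = 87 - j150.7 V.
Step 6 — Ohm's law: I = V / Z_total = (87 - j150.7) / (0.8513 + j42.67) = -3.489 - j2.108 A.
Step 7 — Convert to polar: |I| = 4.077 A, ∠I = -148.9°.

I = 4.077∠-148.9° A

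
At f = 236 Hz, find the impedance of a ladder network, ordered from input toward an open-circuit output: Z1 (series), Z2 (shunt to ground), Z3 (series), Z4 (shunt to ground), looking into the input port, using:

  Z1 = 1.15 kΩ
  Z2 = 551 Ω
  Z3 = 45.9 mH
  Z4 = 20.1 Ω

Step 1 — Angular frequency: ω = 2π·f = 2π·236 = 1483 rad/s.
Step 2 — Component impedances:
  Z1: Z = R = 1150 Ω
  Z2: Z = R = 551 Ω
  Z3: Z = jωL = j·1483·0.0459 = 0 + j68.06 Ω
  Z4: Z = R = 20.1 Ω
Step 3 — Ladder network (open output): work backward from the far end, alternating series and parallel combinations. Z_in = 1177 + j62.47 Ω = 1178∠3.0° Ω.

Z = 1177 + j62.47 Ω = 1178∠3.0° Ω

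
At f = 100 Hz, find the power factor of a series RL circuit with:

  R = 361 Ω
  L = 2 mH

Step 1 — Angular frequency: ω = 2π·f = 2π·100 = 628.3 rad/s.
Step 2 — Component impedances:
  R: Z = R = 361 Ω
  L: Z = jωL = j·628.3·0.002 = 0 + j1.257 Ω
Step 3 — Series combination: Z_total = R + L = 361 + j1.257 Ω = 361∠0.2° Ω.
Step 4 — Power factor: PF = cos(φ) = Re(Z)/|Z| = 361/361 = 1.
Step 5 — Type: Im(Z) = 1.257 ⇒ lagging (phase φ = 0.2°).

PF = 1 (lagging, φ = 0.2°)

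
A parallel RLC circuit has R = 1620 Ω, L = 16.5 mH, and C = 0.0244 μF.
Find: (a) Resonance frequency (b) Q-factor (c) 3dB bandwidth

Step 1 — Resonance: ω₀ = 1/√(LC) = 1/√(0.0165·2.44e-08) = 4.984e+04 rad/s.
Step 2 — f₀ = ω₀/(2π) = 7932 Hz.
Step 3 — Parallel Q: Q = R/(ω₀L) = 1620/(4.984e+04·0.0165) = 1.97.
Step 4 — Bandwidth: Δω = ω₀/Q = 2.53e+04 rad/s; BW = Δω/(2π) = 4026 Hz.

(a) f₀ = 7932 Hz  (b) Q = 1.97  (c) BW = 4026 Hz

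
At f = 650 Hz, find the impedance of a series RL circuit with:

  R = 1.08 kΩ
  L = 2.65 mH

Step 1 — Angular frequency: ω = 2π·f = 2π·650 = 4084 rad/s.
Step 2 — Component impedances:
  R: Z = R = 1080 Ω
  L: Z = jωL = j·4084·0.00265 = 0 + j10.82 Ω
Step 3 — Series combination: Z_total = R + L = 1080 + j10.82 Ω = 1080∠0.6° Ω.

Z = 1080 + j10.82 Ω = 1080∠0.6° Ω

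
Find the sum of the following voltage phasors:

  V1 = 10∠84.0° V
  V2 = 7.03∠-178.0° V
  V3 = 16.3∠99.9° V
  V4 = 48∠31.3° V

Step 1 — Convert each phasor to rectangular form:
  V1 = 10·(cos(84.0°) + j·sin(84.0°)) = 1.045 + j9.945 V
  V2 = 7.03·(cos(-178.0°) + j·sin(-178.0°)) = -7.026 - j0.2453 V
  V3 = 16.3·(cos(99.9°) + j·sin(99.9°)) = -2.802 + j16.06 V
  V4 = 48·(cos(31.3°) + j·sin(31.3°)) = 41.01 + j24.94 V
Step 2 — Sum components: V_total = 32.23 + j50.69 V.
Step 3 — Convert to polar: |V_total| = 60.07 V, ∠V_total = 57.6°.

V_total = 60.07∠57.6° V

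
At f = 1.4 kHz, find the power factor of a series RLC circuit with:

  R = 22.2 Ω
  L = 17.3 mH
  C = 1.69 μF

Step 1 — Angular frequency: ω = 2π·f = 2π·1400 = 8796 rad/s.
Step 2 — Component impedances:
  R: Z = R = 22.2 Ω
  L: Z = jωL = j·8796·0.0173 = 0 + j152.2 Ω
  C: Z = 1/(jωC) = -j/(ω·C) = 0 - j67.27 Ω
Step 3 — Series combination: Z_total = R + L + C = 22.2 + j84.91 Ω = 87.77∠75.3° Ω.
Step 4 — Power factor: PF = cos(φ) = Re(Z)/|Z| = 22.2/87.77 = 0.2529.
Step 5 — Type: Im(Z) = 84.91 ⇒ lagging (phase φ = 75.3°).

PF = 0.2529 (lagging, φ = 75.3°)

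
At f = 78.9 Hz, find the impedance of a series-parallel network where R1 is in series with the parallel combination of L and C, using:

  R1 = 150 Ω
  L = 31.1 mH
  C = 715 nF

Step 1 — Angular frequency: ω = 2π·f = 2π·78.9 = 495.7 rad/s.
Step 2 — Component impedances:
  R1: Z = R = 150 Ω
  L: Z = jωL = j·495.7·0.0311 = 0 + j15.42 Ω
  C: Z = 1/(jωC) = -j/(ω·C) = 0 - j2821 Ω
Step 3 — Parallel branch: L || C = 1/(1/L + 1/C) = 0 + j15.5 Ω.
Step 4 — Series with R1: Z_total = R1 + (L || C) = 150 + j15.5 Ω = 150.8∠5.9° Ω.

Z = 150 + j15.5 Ω = 150.8∠5.9° Ω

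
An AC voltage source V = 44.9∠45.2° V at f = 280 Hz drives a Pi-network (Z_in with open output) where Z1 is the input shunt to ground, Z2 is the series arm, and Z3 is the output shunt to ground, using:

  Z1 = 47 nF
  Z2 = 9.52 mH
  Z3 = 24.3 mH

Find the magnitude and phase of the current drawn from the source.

Step 1 — Angular frequency: ω = 2π·f = 2π·280 = 1759 rad/s.
Step 2 — Component impedances:
  Z1: Z = 1/(jωC) = -j/(ω·C) = 0 - j1.209e+04 Ω
  Z2: Z = jωL = j·1759·0.00952 = 0 + j16.75 Ω
  Z3: Z = jωL = j·1759·0.0243 = 0 + j42.75 Ω
Step 3 — With open output, the series arm Z2 and the output shunt Z3 appear in series to ground: Z2 + Z3 = 0 + j59.5 Ω.
Step 4 — Parallel with input shunt Z1: Z_in = Z1 || (Z2 + Z3) = 0 + j59.79 Ω = 59.79∠90.0° Ω.
Step 5 — Source phasor: V = 44.9∠45.2° V = 31.64 + j31.86 V.
Step 6 — Ohm's law: I = V / Z_total = (31.64 + j31.86) / (0 + j59.79) = 0.5328 - j0.5291 A.
Step 7 — Convert to polar: |I| = 0.7509 A, ∠I = -44.8°.

I = 0.7509∠-44.8° A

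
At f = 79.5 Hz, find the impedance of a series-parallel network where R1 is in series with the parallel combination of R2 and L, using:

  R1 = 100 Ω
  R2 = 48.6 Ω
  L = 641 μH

Step 1 — Angular frequency: ω = 2π·f = 2π·79.5 = 499.5 rad/s.
Step 2 — Component impedances:
  R1: Z = R = 100 Ω
  R2: Z = R = 48.6 Ω
  L: Z = jωL = j·499.5·0.000641 = 0 + j0.3202 Ω
Step 3 — Parallel branch: R2 || L = 1/(1/R2 + 1/L) = 0.002109 + j0.3202 Ω.
Step 4 — Series with R1: Z_total = R1 + (R2 || L) = 100 + j0.3202 Ω = 100∠0.2° Ω.

Z = 100 + j0.3202 Ω = 100∠0.2° Ω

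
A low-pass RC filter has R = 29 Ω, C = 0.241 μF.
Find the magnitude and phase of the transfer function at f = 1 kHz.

Step 1 — Angular frequency: ω = 2π·1000 = 6283 rad/s.
Step 2 — Transfer function: H(jω) = 1/(1 + jωRC).
Step 3 — Denominator: 1 + jωRC = 1 + j·6283·29·2.41e-07 = 1 + j0.04391.
Step 4 — H = 0.9981 - j0.04383.
Step 5 — Magnitude: |H| = 0.999 (-0.0 dB); phase: φ = -2.5°.

|H| = 0.999 (-0.0 dB), φ = -2.5°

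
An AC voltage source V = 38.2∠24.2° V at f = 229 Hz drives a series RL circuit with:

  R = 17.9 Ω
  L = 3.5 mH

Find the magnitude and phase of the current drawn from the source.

Step 1 — Angular frequency: ω = 2π·f = 2π·229 = 1439 rad/s.
Step 2 — Component impedances:
  R: Z = R = 17.9 Ω
  L: Z = jωL = j·1439·0.0035 = 0 + j5.036 Ω
Step 3 — Series combination: Z_total = R + L = 17.9 + j5.036 Ω = 18.59∠15.7° Ω.
Step 4 — Source phasor: V = 38.2∠24.2° V = 34.84 + j15.66 V.
Step 5 — Ohm's law: I = V / Z_total = (34.84 + j15.66) / (17.9 + j5.036) = 2.032 + j0.3032 A.
Step 6 — Convert to polar: |I| = 2.054 A, ∠I = 8.5°.

I = 2.054∠8.5° A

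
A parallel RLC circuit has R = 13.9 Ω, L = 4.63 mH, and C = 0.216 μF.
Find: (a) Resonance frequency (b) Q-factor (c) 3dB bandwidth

Step 1 — Resonance: ω₀ = 1/√(LC) = 1/√(0.00463·2.16e-07) = 3.162e+04 rad/s.
Step 2 — f₀ = ω₀/(2π) = 5033 Hz.
Step 3 — Parallel Q: Q = R/(ω₀L) = 13.9/(3.162e+04·0.00463) = 0.09494.
Step 4 — Bandwidth: Δω = ω₀/Q = 3.331e+05 rad/s; BW = Δω/(2π) = 5.301e+04 Hz.

(a) f₀ = 5033 Hz  (b) Q = 0.09494  (c) BW = 5.301e+04 Hz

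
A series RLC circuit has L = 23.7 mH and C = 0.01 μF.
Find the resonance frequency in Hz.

Step 1 — Resonance condition Im(Z)=0 gives ω₀ = 1/√(LC).
Step 2 — ω₀ = 1/√(0.0237·1e-08) = 6.496e+04 rad/s.
Step 3 — f₀ = ω₀/(2π) = 1.034e+04 Hz.

f₀ = 1.034e+04 Hz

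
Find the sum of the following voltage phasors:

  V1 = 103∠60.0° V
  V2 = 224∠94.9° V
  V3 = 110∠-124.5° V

Step 1 — Convert each phasor to rectangular form:
  V1 = 103·(cos(60.0°) + j·sin(60.0°)) = 51.5 + j89.2 V
  V2 = 224·(cos(94.9°) + j·sin(94.9°)) = -19.13 + j223.2 V
  V3 = 110·(cos(-124.5°) + j·sin(-124.5°)) = -62.3 - j90.65 V
Step 2 — Sum components: V_total = -29.94 + j221.7 V.
Step 3 — Convert to polar: |V_total| = 223.7 V, ∠V_total = 97.7°.

V_total = 223.7∠97.7° V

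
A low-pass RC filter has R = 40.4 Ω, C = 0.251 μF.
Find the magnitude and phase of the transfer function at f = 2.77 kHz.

Step 1 — Angular frequency: ω = 2π·2770 = 1.74e+04 rad/s.
Step 2 — Transfer function: H(jω) = 1/(1 + jωRC).
Step 3 — Denominator: 1 + jωRC = 1 + j·1.74e+04·40.4·2.51e-07 = 1 + j0.1765.
Step 4 — H = 0.9698 - j0.1712.
Step 5 — Magnitude: |H| = 0.9848 (-0.1 dB); phase: φ = -10.0°.

|H| = 0.9848 (-0.1 dB), φ = -10.0°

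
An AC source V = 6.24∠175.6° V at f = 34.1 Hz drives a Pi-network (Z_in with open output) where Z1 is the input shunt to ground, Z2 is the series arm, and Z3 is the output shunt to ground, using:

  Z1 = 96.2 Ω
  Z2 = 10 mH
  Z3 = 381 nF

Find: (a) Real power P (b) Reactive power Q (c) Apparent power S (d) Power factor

Step 1 — Angular frequency: ω = 2π·f = 2π·34.1 = 214.3 rad/s.
Step 2 — Component impedances:
  Z1: Z = R = 96.2 Ω
  Z2: Z = jωL = j·214.3·0.01 = 0 + j2.143 Ω
  Z3: Z = 1/(jωC) = -j/(ω·C) = 0 - j1.225e+04 Ω
Step 3 — With open output, the series arm Z2 and the output shunt Z3 appear in series to ground: Z2 + Z3 = 0 - j1.225e+04 Ω.
Step 4 — Parallel with input shunt Z1: Z_in = Z1 || (Z2 + Z3) = 96.19 - j0.7555 Ω = 96.2∠-0.5° Ω.
Step 5 — Source phasor: V = 6.24∠175.6° V = -6.222 + j0.4787 V.
Step 6 — Current: I = V / Z = -0.06471 + j0.004468 A = 0.06487∠176.1° A.
Step 7 — Complex power: S = V·I* = 0.4048 - j0.003179 VA.
Step 8 — Real power: P = Re(S) = 0.4048 W.
Step 9 — Reactive power: Q = Im(S) = -0.003179 VAR.
Step 10 — Apparent power: |S| = 0.4048 VA.
Step 11 — Power factor: PF = P/|S| = 1 (leading).

(a) P = 0.4048 W  (b) Q = -0.003179 VAR  (c) S = 0.4048 VA  (d) PF = 1 (leading)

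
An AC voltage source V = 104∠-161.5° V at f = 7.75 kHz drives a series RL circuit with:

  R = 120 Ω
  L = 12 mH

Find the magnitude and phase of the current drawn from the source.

Step 1 — Angular frequency: ω = 2π·f = 2π·7750 = 4.869e+04 rad/s.
Step 2 — Component impedances:
  R: Z = R = 120 Ω
  L: Z = jωL = j·4.869e+04·0.012 = 0 + j584.3 Ω
Step 3 — Series combination: Z_total = R + L = 120 + j584.3 Ω = 596.5∠78.4° Ω.
Step 4 — Source phasor: V = 104∠-161.5° V = -98.63 - j33 V.
Step 5 — Ohm's law: I = V / Z_total = (-98.63 - j33) / (120 + j584.3) = -0.08745 + j0.1508 A.
Step 6 — Convert to polar: |I| = 0.1743 A, ∠I = 120.1°.

I = 0.1743∠120.1° A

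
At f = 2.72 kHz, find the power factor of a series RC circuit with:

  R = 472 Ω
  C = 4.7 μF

Step 1 — Angular frequency: ω = 2π·f = 2π·2720 = 1.709e+04 rad/s.
Step 2 — Component impedances:
  R: Z = R = 472 Ω
  C: Z = 1/(jωC) = -j/(ω·C) = 0 - j12.45 Ω
Step 3 — Series combination: Z_total = R + C = 472 - j12.45 Ω = 472.2∠-1.5° Ω.
Step 4 — Power factor: PF = cos(φ) = Re(Z)/|Z| = 472/472.16 = 0.9997.
Step 5 — Type: Im(Z) = -12.45 ⇒ leading (phase φ = -1.5°).

PF = 0.9997 (leading, φ = -1.5°)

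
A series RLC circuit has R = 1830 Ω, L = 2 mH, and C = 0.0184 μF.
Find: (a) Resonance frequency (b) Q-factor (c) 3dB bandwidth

Step 1 — Resonance: ω₀ = 1/√(LC) = 1/√(0.002·1.84e-08) = 1.648e+05 rad/s.
Step 2 — f₀ = ω₀/(2π) = 2.624e+04 Hz.
Step 3 — Series Q: Q = ω₀L/R = 1.648e+05·0.002/1830 = 0.1802.
Step 4 — Bandwidth: Δω = ω₀/Q = 9.15e+05 rad/s; BW = Δω/(2π) = 1.456e+05 Hz.

(a) f₀ = 2.624e+04 Hz  (b) Q = 0.1802  (c) BW = 1.456e+05 Hz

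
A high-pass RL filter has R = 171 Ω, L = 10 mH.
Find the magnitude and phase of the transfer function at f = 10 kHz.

Step 1 — Angular frequency: ω = 2π·1e+04 = 6.283e+04 rad/s.
Step 2 — Transfer function: H(jω) = jωL/(R + jωL).
Step 3 — Numerator jωL = j·628.3; denominator R + jωL = 171 + j628.3.
Step 4 — H = 0.931 + j0.2534.
Step 5 — Magnitude: |H| = 0.9649 (-0.3 dB); phase: φ = 15.2°.

|H| = 0.9649 (-0.3 dB), φ = 15.2°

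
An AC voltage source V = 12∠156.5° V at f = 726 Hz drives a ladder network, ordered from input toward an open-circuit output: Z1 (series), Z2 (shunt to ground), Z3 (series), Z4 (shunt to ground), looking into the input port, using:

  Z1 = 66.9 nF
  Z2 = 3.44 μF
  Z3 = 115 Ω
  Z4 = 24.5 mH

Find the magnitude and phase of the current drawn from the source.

Step 1 — Angular frequency: ω = 2π·f = 2π·726 = 4562 rad/s.
Step 2 — Component impedances:
  Z1: Z = 1/(jωC) = -j/(ω·C) = 0 - j3277 Ω
  Z2: Z = 1/(jωC) = -j/(ω·C) = 0 - j63.73 Ω
  Z3: Z = R = 115 Ω
  Z4: Z = jωL = j·4562·0.0245 = 0 + j111.8 Ω
Step 3 — Ladder network (open output): work backward from the far end, alternating series and parallel combinations. Z_in = 30.07 - j3353 Ω = 3353∠-89.5° Ω.
Step 4 — Source phasor: V = 12∠156.5° V = -11 + j4.785 V.
Step 5 — Ohm's law: I = V / Z_total = (-11 + j4.785) / (30.07 - j3353) = -0.001456 - j0.003269 A.
Step 6 — Convert to polar: |I| = 0.003579 A, ∠I = -114.0°.

I = 0.003579∠-114.0° A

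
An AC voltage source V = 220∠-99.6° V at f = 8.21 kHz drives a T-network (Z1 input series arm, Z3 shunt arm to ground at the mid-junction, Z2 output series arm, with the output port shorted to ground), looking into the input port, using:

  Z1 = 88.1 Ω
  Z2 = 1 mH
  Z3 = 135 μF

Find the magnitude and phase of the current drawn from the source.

Step 1 — Angular frequency: ω = 2π·f = 2π·8210 = 5.158e+04 rad/s.
Step 2 — Component impedances:
  Z1: Z = R = 88.1 Ω
  Z2: Z = jωL = j·5.158e+04·0.001 = 0 + j51.58 Ω
  Z3: Z = 1/(jωC) = -j/(ω·C) = 0 - j0.1436 Ω
Step 3 — With the output port shorted to ground, the output series arm Z2 runs from the junction to ground; the shunt arm Z3 also runs from the junction to ground. They appear in parallel: Z3 || Z2 = 0 - j0.144 Ω.
Step 4 — Series with input arm Z1: Z_in = Z1 + (Z3 || Z2) = 88.1 - j0.144 Ω = 88.1∠-0.1° Ω.
Step 5 — Source phasor: V = 220∠-99.6° V = -36.69 - j216.9 V.
Step 6 — Ohm's law: I = V / Z_total = (-36.69 - j216.9) / (88.1 - j0.144) = -0.4124 - j2.463 A.
Step 7 — Convert to polar: |I| = 2.497 A, ∠I = -99.5°.

I = 2.497∠-99.5° A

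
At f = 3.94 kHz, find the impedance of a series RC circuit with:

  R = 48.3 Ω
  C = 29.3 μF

Step 1 — Angular frequency: ω = 2π·f = 2π·3940 = 2.476e+04 rad/s.
Step 2 — Component impedances:
  R: Z = R = 48.3 Ω
  C: Z = 1/(jωC) = -j/(ω·C) = 0 - j1.379 Ω
Step 3 — Series combination: Z_total = R + C = 48.3 - j1.379 Ω = 48.32∠-1.6° Ω.

Z = 48.3 - j1.379 Ω = 48.32∠-1.6° Ω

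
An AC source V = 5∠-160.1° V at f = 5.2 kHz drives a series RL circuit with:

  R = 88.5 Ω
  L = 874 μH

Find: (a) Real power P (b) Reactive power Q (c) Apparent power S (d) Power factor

Step 1 — Angular frequency: ω = 2π·f = 2π·5200 = 3.267e+04 rad/s.
Step 2 — Component impedances:
  R: Z = R = 88.5 Ω
  L: Z = jωL = j·3.267e+04·0.000874 = 0 + j28.56 Ω
Step 3 — Series combination: Z_total = R + L = 88.5 + j28.56 Ω = 92.99∠17.9° Ω.
Step 4 — Source phasor: V = 5∠-160.1° V = -4.701 - j1.702 V.
Step 5 — Current: I = V / Z = -0.05373 - j0.001892 A = 0.05377∠-178.0° A.
Step 6 — Complex power: S = V·I* = 0.2558 + j0.08255 VA.
Step 7 — Real power: P = Re(S) = 0.2558 W.
Step 8 — Reactive power: Q = Im(S) = 0.08255 VAR.
Step 9 — Apparent power: |S| = 0.2688 VA.
Step 10 — Power factor: PF = P/|S| = 0.9517 (lagging).

(a) P = 0.2558 W  (b) Q = 0.08255 VAR  (c) S = 0.2688 VA  (d) PF = 0.9517 (lagging)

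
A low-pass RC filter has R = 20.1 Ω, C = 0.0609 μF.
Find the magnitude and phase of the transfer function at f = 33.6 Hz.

Step 1 — Angular frequency: ω = 2π·33.6 = 211.1 rad/s.
Step 2 — Transfer function: H(jω) = 1/(1 + jωRC).
Step 3 — Denominator: 1 + jωRC = 1 + j·211.1·20.1·6.09e-08 = 1 + j0.0002584.
Step 4 — H = 1 - j0.0002584.
Step 5 — Magnitude: |H| = 1 (-0.0 dB); phase: φ = -0.0°.

|H| = 1 (-0.0 dB), φ = -0.0°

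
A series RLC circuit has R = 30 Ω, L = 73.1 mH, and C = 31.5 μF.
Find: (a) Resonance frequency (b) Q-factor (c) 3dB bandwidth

Step 1 — Resonance: ω₀ = 1/√(LC) = 1/√(0.0731·3.15e-05) = 659 rad/s.
Step 2 — f₀ = ω₀/(2π) = 104.9 Hz.
Step 3 — Series Q: Q = ω₀L/R = 659·0.0731/30 = 1.606.
Step 4 — Bandwidth: Δω = ω₀/Q = 410.4 rad/s; BW = Δω/(2π) = 65.32 Hz.

(a) f₀ = 104.9 Hz  (b) Q = 1.606  (c) BW = 65.32 Hz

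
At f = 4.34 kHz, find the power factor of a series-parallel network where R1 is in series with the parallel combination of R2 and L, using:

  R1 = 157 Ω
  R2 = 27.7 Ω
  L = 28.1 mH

Step 1 — Angular frequency: ω = 2π·f = 2π·4340 = 2.727e+04 rad/s.
Step 2 — Component impedances:
  R1: Z = R = 157 Ω
  R2: Z = R = 27.7 Ω
  L: Z = jωL = j·2.727e+04·0.0281 = 0 + j766.3 Ω
Step 3 — Parallel branch: R2 || L = 1/(1/R2 + 1/L) = 27.66 + j1 Ω.
Step 4 — Series with R1: Z_total = R1 + (R2 || L) = 184.7 + j1 Ω = 184.7∠0.3° Ω.
Step 5 — Power factor: PF = cos(φ) = Re(Z)/|Z| = 184.7/184.7 = 1.
Step 6 — Type: Im(Z) = 1 ⇒ lagging (phase φ = 0.3°).

PF = 1 (lagging, φ = 0.3°)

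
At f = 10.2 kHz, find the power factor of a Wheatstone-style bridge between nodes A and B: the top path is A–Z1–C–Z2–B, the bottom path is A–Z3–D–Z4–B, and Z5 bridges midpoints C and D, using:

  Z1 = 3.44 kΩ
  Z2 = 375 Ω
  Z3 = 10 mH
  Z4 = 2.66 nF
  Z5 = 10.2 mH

Step 1 — Angular frequency: ω = 2π·f = 2π·1.02e+04 = 6.409e+04 rad/s.
Step 2 — Component impedances:
  Z1: Z = R = 3440 Ω
  Z2: Z = R = 375 Ω
  Z3: Z = jωL = j·6.409e+04·0.01 = 0 + j640.9 Ω
  Z4: Z = 1/(jωC) = -j/(ω·C) = 0 - j5866 Ω
  Z5: Z = jωL = j·6.409e+04·0.0102 = 0 + j653.7 Ω
Step 3 — Bridge requires nodal analysis (the Z5 bridge couples midpoints C and D, so the two paths cannot be reduced to a simple series/parallel combination). Setting node B to ground and injecting 1 A at node A, the 3-node admittance system at A, C, D solves to V_A = Z_AB = 929 + j1118 Ω = 1454∠50.3° Ω.
Step 4 — Power factor: PF = cos(φ) = Re(Z)/|Z| = 929.04/1453.9 = 0.639.
Step 5 — Type: Im(Z) = 1118 ⇒ lagging (phase φ = 50.3°).

PF = 0.639 (lagging, φ = 50.3°)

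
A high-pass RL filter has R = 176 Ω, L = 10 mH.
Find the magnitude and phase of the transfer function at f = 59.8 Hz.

Step 1 — Angular frequency: ω = 2π·59.8 = 375.7 rad/s.
Step 2 — Transfer function: H(jω) = jωL/(R + jωL).
Step 3 — Numerator jωL = j·3.757; denominator R + jωL = 176 + j3.757.
Step 4 — H = 0.0004556 + j0.02134.
Step 5 — Magnitude: |H| = 0.02134 (-33.4 dB); phase: φ = 88.8°.

|H| = 0.02134 (-33.4 dB), φ = 88.8°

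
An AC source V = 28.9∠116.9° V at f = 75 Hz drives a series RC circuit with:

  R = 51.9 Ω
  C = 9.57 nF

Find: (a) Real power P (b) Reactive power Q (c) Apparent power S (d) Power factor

Step 1 — Angular frequency: ω = 2π·f = 2π·75 = 471.2 rad/s.
Step 2 — Component impedances:
  R: Z = R = 51.9 Ω
  C: Z = 1/(jωC) = -j/(ω·C) = 0 - j2.217e+05 Ω
Step 3 — Series combination: Z_total = R + C = 51.9 - j2.217e+05 Ω = 2.217e+05∠-90.0° Ω.
Step 4 — Source phasor: V = 28.9∠116.9° V = -13.08 + j25.77 V.
Step 5 — Current: I = V / Z = -0.0001162 - j5.894e-05 A = 0.0001303∠-153.1° A.
Step 6 — Complex power: S = V·I* = 8.816e-07 - j0.003767 VA.
Step 7 — Real power: P = Re(S) = 8.816e-07 W.
Step 8 — Reactive power: Q = Im(S) = -0.003767 VAR.
Step 9 — Apparent power: |S| = 0.003767 VA.
Step 10 — Power factor: PF = P/|S| = 0.0002341 (leading).

(a) P = 8.816e-07 W  (b) Q = -0.003767 VAR  (c) S = 0.003767 VA  (d) PF = 0.0002341 (leading)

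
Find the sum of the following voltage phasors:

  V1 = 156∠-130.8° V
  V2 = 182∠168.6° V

Step 1 — Convert each phasor to rectangular form:
  V1 = 156·(cos(-130.8°) + j·sin(-130.8°)) = -101.9 - j118.1 V
  V2 = 182·(cos(168.6°) + j·sin(168.6°)) = -178.4 + j35.97 V
Step 2 — Sum components: V_total = -280.3 - j82.12 V.
Step 3 — Convert to polar: |V_total| = 292.1 V, ∠V_total = -163.7°.

V_total = 292.1∠-163.7° V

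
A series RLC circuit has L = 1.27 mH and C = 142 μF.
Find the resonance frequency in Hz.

Step 1 — Resonance condition Im(Z)=0 gives ω₀ = 1/√(LC).
Step 2 — ω₀ = 1/√(0.00127·0.000142) = 2355 rad/s.
Step 3 — f₀ = ω₀/(2π) = 374.8 Hz.

f₀ = 374.8 Hz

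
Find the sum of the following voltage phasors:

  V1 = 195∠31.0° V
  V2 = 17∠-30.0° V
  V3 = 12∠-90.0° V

Step 1 — Convert each phasor to rectangular form:
  V1 = 195·(cos(31.0°) + j·sin(31.0°)) = 167.1 + j100.4 V
  V2 = 17·(cos(-30.0°) + j·sin(-30.0°)) = 14.72 - j8.5 V
  V3 = 12·(cos(-90.0°) + j·sin(-90.0°)) = 0 - j12 V
Step 2 — Sum components: V_total = 181.9 + j79.93 V.
Step 3 — Convert to polar: |V_total| = 198.7 V, ∠V_total = 23.7°.

V_total = 198.7∠23.7° V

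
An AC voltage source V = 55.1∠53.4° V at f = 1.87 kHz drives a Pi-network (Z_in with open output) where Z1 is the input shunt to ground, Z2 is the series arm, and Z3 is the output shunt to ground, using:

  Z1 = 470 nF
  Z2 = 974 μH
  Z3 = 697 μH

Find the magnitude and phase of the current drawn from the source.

Step 1 — Angular frequency: ω = 2π·f = 2π·1870 = 1.175e+04 rad/s.
Step 2 — Component impedances:
  Z1: Z = 1/(jωC) = -j/(ω·C) = 0 - j181.1 Ω
  Z2: Z = jωL = j·1.175e+04·0.000974 = 0 + j11.44 Ω
  Z3: Z = jωL = j·1.175e+04·0.000697 = 0 + j8.189 Ω
Step 3 — With open output, the series arm Z2 and the output shunt Z3 appear in series to ground: Z2 + Z3 = 0 + j19.63 Ω.
Step 4 — Parallel with input shunt Z1: Z_in = Z1 || (Z2 + Z3) = 0 + j22.02 Ω = 22.02∠90.0° Ω.
Step 5 — Source phasor: V = 55.1∠53.4° V = 32.85 + j44.24 V.
Step 6 — Ohm's law: I = V / Z_total = (32.85 + j44.24) / (0 + j22.02) = 2.009 - j1.492 A.
Step 7 — Convert to polar: |I| = 2.502 A, ∠I = -36.6°.

I = 2.502∠-36.6° A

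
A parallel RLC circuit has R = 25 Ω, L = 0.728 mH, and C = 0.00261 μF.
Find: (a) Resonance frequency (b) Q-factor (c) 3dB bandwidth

Step 1 — Resonance: ω₀ = 1/√(LC) = 1/√(0.000728·2.61e-09) = 7.255e+05 rad/s.
Step 2 — f₀ = ω₀/(2π) = 1.155e+05 Hz.
Step 3 — Parallel Q: Q = R/(ω₀L) = 25/(7.255e+05·0.000728) = 0.04734.
Step 4 — Bandwidth: Δω = ω₀/Q = 1.533e+07 rad/s; BW = Δω/(2π) = 2.439e+06 Hz.

(a) f₀ = 1.155e+05 Hz  (b) Q = 0.04734  (c) BW = 2.439e+06 Hz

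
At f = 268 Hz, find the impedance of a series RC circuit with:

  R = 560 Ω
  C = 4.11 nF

Step 1 — Angular frequency: ω = 2π·f = 2π·268 = 1684 rad/s.
Step 2 — Component impedances:
  R: Z = R = 560 Ω
  C: Z = 1/(jωC) = -j/(ω·C) = 0 - j1.445e+05 Ω
Step 3 — Series combination: Z_total = R + C = 560 - j1.445e+05 Ω = 1.445e+05∠-89.8° Ω.

Z = 560 - j1.445e+05 Ω = 1.445e+05∠-89.8° Ω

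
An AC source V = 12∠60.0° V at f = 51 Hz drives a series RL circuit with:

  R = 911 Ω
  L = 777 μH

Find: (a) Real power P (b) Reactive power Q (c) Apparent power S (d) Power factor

Step 1 — Angular frequency: ω = 2π·f = 2π·51 = 320.4 rad/s.
Step 2 — Component impedances:
  R: Z = R = 911 Ω
  L: Z = jωL = j·320.4·0.000777 = 0 + j0.249 Ω
Step 3 — Series combination: Z_total = R + L = 911 + j0.249 Ω = 911∠0.0° Ω.
Step 4 — Source phasor: V = 12∠60.0° V = 6 + j10.39 V.
Step 5 — Current: I = V / Z = 0.006589 + j0.01141 A = 0.01317∠60.0° A.
Step 6 — Complex power: S = V·I* = 0.1581 + j4.32e-05 VA.
Step 7 — Real power: P = Re(S) = 0.1581 W.
Step 8 — Reactive power: Q = Im(S) = 4.32e-05 VAR.
Step 9 — Apparent power: |S| = 0.1581 VA.
Step 10 — Power factor: PF = P/|S| = 1 (lagging).

(a) P = 0.1581 W  (b) Q = 4.32e-05 VAR  (c) S = 0.1581 VA  (d) PF = 1 (lagging)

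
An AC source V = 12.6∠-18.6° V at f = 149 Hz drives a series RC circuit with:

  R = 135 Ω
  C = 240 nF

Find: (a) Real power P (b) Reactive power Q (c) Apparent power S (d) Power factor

Step 1 — Angular frequency: ω = 2π·f = 2π·149 = 936.2 rad/s.
Step 2 — Component impedances:
  R: Z = R = 135 Ω
  C: Z = 1/(jωC) = -j/(ω·C) = 0 - j4451 Ω
Step 3 — Series combination: Z_total = R + C = 135 - j4451 Ω = 4453∠-88.3° Ω.
Step 4 — Source phasor: V = 12.6∠-18.6° V = 11.94 - j4.019 V.
Step 5 — Current: I = V / Z = 0.0009835 + j0.002653 A = 0.00283∠69.7° A.
Step 6 — Complex power: S = V·I* = 0.001081 - j0.03564 VA.
Step 7 — Real power: P = Re(S) = 0.001081 W.
Step 8 — Reactive power: Q = Im(S) = -0.03564 VAR.
Step 9 — Apparent power: |S| = 0.03565 VA.
Step 10 — Power factor: PF = P/|S| = 0.03032 (leading).

(a) P = 0.001081 W  (b) Q = -0.03564 VAR  (c) S = 0.03565 VA  (d) PF = 0.03032 (leading)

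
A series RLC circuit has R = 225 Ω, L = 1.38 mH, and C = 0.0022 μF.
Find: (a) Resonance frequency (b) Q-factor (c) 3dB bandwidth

Step 1 — Resonance: ω₀ = 1/√(LC) = 1/√(0.00138·2.2e-09) = 5.739e+05 rad/s.
Step 2 — f₀ = ω₀/(2π) = 9.134e+04 Hz.
Step 3 — Series Q: Q = ω₀L/R = 5.739e+05·0.00138/225 = 3.52.
Step 4 — Bandwidth: Δω = ω₀/Q = 1.63e+05 rad/s; BW = Δω/(2π) = 2.595e+04 Hz.

(a) f₀ = 9.134e+04 Hz  (b) Q = 3.52  (c) BW = 2.595e+04 Hz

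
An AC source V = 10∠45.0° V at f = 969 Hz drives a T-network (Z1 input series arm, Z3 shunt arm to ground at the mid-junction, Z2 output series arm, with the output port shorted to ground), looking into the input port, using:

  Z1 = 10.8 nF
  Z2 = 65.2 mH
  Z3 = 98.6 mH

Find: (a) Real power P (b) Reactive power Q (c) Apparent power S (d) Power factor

Step 1 — Angular frequency: ω = 2π·f = 2π·969 = 6088 rad/s.
Step 2 — Component impedances:
  Z1: Z = 1/(jωC) = -j/(ω·C) = 0 - j1.521e+04 Ω
  Z2: Z = jωL = j·6088·0.0652 = 0 + j397 Ω
  Z3: Z = jωL = j·6088·0.0986 = 0 + j600.3 Ω
Step 3 — With the output port shorted to ground, the output series arm Z2 runs from the junction to ground; the shunt arm Z3 also runs from the junction to ground. They appear in parallel: Z3 || Z2 = 0 + j239 Ω.
Step 4 — Series with input arm Z1: Z_in = Z1 + (Z3 || Z2) = 0 - j1.497e+04 Ω = 1.497e+04∠-90.0° Ω.
Step 5 — Source phasor: V = 10∠45.0° V = 7.071 + j7.071 V.
Step 6 — Current: I = V / Z = -0.0004724 + j0.0004724 A = 0.000668∠135.0° A.
Step 7 — Complex power: S = V·I* = 0 - j0.00668 VA.
Step 8 — Real power: P = Re(S) = 0 W.
Step 9 — Reactive power: Q = Im(S) = -0.00668 VAR.
Step 10 — Apparent power: |S| = 0.00668 VA.
Step 11 — Power factor: PF = P/|S| = 0 (leading).

(a) P = 0 W  (b) Q = -0.00668 VAR  (c) S = 0.00668 VA  (d) PF = 0 (leading)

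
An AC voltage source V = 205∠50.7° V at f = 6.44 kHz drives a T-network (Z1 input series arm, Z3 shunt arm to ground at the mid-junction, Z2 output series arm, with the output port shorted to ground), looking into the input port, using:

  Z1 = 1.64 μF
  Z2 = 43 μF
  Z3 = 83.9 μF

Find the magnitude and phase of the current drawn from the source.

Step 1 — Angular frequency: ω = 2π·f = 2π·6440 = 4.046e+04 rad/s.
Step 2 — Component impedances:
  Z1: Z = 1/(jωC) = -j/(ω·C) = 0 - j15.07 Ω
  Z2: Z = 1/(jωC) = -j/(ω·C) = 0 - j0.5747 Ω
  Z3: Z = 1/(jωC) = -j/(ω·C) = 0 - j0.2946 Ω
Step 3 — With the output port shorted to ground, the output series arm Z2 runs from the junction to ground; the shunt arm Z3 also runs from the junction to ground. They appear in parallel: Z3 || Z2 = 0 - j0.1947 Ω.
Step 4 — Series with input arm Z1: Z_in = Z1 + (Z3 || Z2) = 0 - j15.26 Ω = 15.26∠-90.0° Ω.
Step 5 — Source phasor: V = 205∠50.7° V = 129.8 + j158.6 V.
Step 6 — Ohm's law: I = V / Z_total = (129.8 + j158.6) / (0 - j15.26) = -10.39 + j8.507 A.
Step 7 — Convert to polar: |I| = 13.43 A, ∠I = 140.7°.

I = 13.43∠140.7° A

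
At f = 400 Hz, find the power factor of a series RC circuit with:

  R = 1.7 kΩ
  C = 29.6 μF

Step 1 — Angular frequency: ω = 2π·f = 2π·400 = 2513 rad/s.
Step 2 — Component impedances:
  R: Z = R = 1700 Ω
  C: Z = 1/(jωC) = -j/(ω·C) = 0 - j13.44 Ω
Step 3 — Series combination: Z_total = R + C = 1700 - j13.44 Ω = 1700∠-0.5° Ω.
Step 4 — Power factor: PF = cos(φ) = Re(Z)/|Z| = 1700/1700 = 1.
Step 5 — Type: Im(Z) = -13.44 ⇒ leading (phase φ = -0.5°).

PF = 1 (leading, φ = -0.5°)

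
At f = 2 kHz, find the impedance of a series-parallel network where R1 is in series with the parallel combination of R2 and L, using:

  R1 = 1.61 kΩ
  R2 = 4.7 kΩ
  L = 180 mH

Step 1 — Angular frequency: ω = 2π·f = 2π·2000 = 1.257e+04 rad/s.
Step 2 — Component impedances:
  R1: Z = R = 1610 Ω
  R2: Z = R = 4700 Ω
  L: Z = jωL = j·1.257e+04·0.18 = 0 + j2262 Ω
Step 3 — Parallel branch: R2 || L = 1/(1/R2 + 1/L) = 883.9 + j1837 Ω.
Step 4 — Series with R1: Z_total = R1 + (R2 || L) = 2494 + j1837 Ω = 3097∠36.4° Ω.

Z = 2494 + j1837 Ω = 3097∠36.4° Ω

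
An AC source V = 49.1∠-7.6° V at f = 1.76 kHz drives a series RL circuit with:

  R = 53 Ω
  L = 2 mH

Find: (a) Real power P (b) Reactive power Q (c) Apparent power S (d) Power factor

Step 1 — Angular frequency: ω = 2π·f = 2π·1760 = 1.106e+04 rad/s.
Step 2 — Component impedances:
  R: Z = R = 53 Ω
  L: Z = jωL = j·1.106e+04·0.002 = 0 + j22.12 Ω
Step 3 — Series combination: Z_total = R + L = 53 + j22.12 Ω = 57.43∠22.7° Ω.
Step 4 — Source phasor: V = 49.1∠-7.6° V = 48.67 - j6.494 V.
Step 5 — Current: I = V / Z = 0.7385 - j0.4307 A = 0.855∠-30.3° A.
Step 6 — Complex power: S = V·I* = 38.74 + j16.17 VA.
Step 7 — Real power: P = Re(S) = 38.74 W.
Step 8 — Reactive power: Q = Im(S) = 16.17 VAR.
Step 9 — Apparent power: |S| = 41.98 VA.
Step 10 — Power factor: PF = P/|S| = 0.9229 (lagging).

(a) P = 38.74 W  (b) Q = 16.17 VAR  (c) S = 41.98 VA  (d) PF = 0.9229 (lagging)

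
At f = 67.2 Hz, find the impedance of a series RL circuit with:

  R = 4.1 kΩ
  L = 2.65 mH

Step 1 — Angular frequency: ω = 2π·f = 2π·67.2 = 422.2 rad/s.
Step 2 — Component impedances:
  R: Z = R = 4100 Ω
  L: Z = jωL = j·422.2·0.00265 = 0 + j1.119 Ω
Step 3 — Series combination: Z_total = R + L = 4100 + j1.119 Ω = 4100∠0.0° Ω.

Z = 4100 + j1.119 Ω = 4100∠0.0° Ω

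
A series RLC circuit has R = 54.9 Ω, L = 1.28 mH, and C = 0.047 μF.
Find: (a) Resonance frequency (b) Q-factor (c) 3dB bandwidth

Step 1 — Resonance: ω₀ = 1/√(LC) = 1/√(0.00128·4.7e-08) = 1.289e+05 rad/s.
Step 2 — f₀ = ω₀/(2π) = 2.052e+04 Hz.
Step 3 — Series Q: Q = ω₀L/R = 1.289e+05·0.00128/54.9 = 3.006.
Step 4 — Bandwidth: Δω = ω₀/Q = 4.289e+04 rad/s; BW = Δω/(2π) = 6826 Hz.

(a) f₀ = 2.052e+04 Hz  (b) Q = 3.006  (c) BW = 6826 Hz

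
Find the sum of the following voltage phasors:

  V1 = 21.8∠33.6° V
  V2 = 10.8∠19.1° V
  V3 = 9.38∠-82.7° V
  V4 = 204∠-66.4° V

Step 1 — Convert each phasor to rectangular form:
  V1 = 21.8·(cos(33.6°) + j·sin(33.6°)) = 18.16 + j12.06 V
  V2 = 10.8·(cos(19.1°) + j·sin(19.1°)) = 10.21 + j3.534 V
  V3 = 9.38·(cos(-82.7°) + j·sin(-82.7°)) = 1.192 - j9.304 V
  V4 = 204·(cos(-66.4°) + j·sin(-66.4°)) = 81.67 - j186.9 V
Step 2 — Sum components: V_total = 111.2 - j180.6 V.
Step 3 — Convert to polar: |V_total| = 212.1 V, ∠V_total = -58.4°.

V_total = 212.1∠-58.4° V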